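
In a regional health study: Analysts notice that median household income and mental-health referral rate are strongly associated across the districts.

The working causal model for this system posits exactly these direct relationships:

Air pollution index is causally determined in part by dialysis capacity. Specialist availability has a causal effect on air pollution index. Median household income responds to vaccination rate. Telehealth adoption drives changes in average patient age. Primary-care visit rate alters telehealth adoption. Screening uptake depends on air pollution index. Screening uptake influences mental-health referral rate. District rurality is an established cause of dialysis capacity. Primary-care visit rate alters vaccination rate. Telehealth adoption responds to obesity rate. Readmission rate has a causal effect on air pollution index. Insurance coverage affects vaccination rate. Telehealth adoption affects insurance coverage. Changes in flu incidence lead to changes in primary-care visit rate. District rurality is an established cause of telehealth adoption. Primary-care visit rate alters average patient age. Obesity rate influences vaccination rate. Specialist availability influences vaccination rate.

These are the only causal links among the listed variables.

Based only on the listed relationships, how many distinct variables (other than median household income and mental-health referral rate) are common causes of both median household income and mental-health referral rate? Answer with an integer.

2

The common causes are: district rurality (to median household income via district rurality → telehealth adoption → insurance coverage → vaccination rate → median household income; to mental-health referral rate via district rurality → dialysis capacity → air pollution index → screening uptake → mental-health referral rate); specialist availability (to median household income via specialist availability → vaccination rate → median household income; to mental-health referral rate via specialist availability → air pollution index → screening uptake → mental-health referral rate).
Every other variable lacks a causal path to at least one of median household income and mental-health referral rate.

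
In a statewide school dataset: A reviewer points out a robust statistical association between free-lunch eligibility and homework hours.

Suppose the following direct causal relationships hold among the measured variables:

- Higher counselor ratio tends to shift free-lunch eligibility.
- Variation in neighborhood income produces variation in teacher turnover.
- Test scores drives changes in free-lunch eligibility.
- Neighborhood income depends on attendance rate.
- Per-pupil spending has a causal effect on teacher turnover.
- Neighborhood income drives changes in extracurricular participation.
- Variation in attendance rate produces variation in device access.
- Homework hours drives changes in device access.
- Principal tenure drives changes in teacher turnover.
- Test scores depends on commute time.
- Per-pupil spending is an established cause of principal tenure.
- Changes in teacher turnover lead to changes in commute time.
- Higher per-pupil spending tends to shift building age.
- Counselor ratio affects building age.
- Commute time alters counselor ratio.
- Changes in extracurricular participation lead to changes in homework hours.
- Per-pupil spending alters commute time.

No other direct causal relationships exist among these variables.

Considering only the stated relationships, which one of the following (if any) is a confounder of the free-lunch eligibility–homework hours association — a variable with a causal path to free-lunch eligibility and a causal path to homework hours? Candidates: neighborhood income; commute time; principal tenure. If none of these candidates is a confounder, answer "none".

neighborhood income

Neighborhood income causes free-lunch eligibility (neighborhood income → teacher turnover → commute time → test scores → free-lunch eligibility) and also causes homework hours (neighborhood income → extracurricular participation → homework hours); it is a common cause of both.
Each of the other candidates lacks a causal path to at least one of free-lunch eligibility and homework hours, so they do not confound the relationship.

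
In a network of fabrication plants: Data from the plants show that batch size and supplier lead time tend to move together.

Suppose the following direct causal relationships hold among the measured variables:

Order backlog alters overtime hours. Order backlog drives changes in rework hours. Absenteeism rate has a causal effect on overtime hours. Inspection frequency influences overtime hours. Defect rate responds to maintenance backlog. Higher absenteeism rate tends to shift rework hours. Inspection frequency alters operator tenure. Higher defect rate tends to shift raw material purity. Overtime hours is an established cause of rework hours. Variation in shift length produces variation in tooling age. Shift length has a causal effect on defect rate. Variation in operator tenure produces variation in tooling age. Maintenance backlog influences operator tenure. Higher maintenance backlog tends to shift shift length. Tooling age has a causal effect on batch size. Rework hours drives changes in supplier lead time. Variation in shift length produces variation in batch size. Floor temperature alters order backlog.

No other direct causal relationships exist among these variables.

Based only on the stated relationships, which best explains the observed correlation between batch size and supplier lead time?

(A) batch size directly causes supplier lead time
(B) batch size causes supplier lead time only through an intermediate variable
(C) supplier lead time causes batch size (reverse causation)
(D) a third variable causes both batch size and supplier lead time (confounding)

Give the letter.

Inspection frequency causes batch size (inspection frequency → operator tenure → tooling age → batch size) and supplier lead time (inspection frequency → overtime hours → rework hours → supplier lead time) — a common cause creating the correlation.
There is no stated path from batch size to supplier lead time or from supplier lead time to batch size, so neither direct nor reverse causation applies.

D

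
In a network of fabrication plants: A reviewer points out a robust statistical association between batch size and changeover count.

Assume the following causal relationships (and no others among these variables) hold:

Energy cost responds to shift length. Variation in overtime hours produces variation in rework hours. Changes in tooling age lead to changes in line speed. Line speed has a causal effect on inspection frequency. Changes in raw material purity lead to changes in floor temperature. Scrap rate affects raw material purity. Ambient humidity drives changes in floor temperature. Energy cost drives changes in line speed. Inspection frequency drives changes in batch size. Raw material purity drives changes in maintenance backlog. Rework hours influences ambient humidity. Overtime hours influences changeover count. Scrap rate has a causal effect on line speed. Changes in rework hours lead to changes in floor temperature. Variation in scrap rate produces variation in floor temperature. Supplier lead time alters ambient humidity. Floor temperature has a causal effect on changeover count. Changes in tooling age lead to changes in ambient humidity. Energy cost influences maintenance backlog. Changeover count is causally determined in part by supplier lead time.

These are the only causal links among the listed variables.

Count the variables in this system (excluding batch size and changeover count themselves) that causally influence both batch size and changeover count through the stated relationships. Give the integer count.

2

The common causes are: scrap rate (to batch size via scrap rate → line speed → inspection frequency → batch size; to changeover count via scrap rate → floor temperature → changeover count); tooling age (to batch size via tooling age → line speed → inspection frequency → batch size; to changeover count via tooling age → ambient humidity → floor temperature → changeover count).
Every other variable lacks a causal path to at least one of batch size and changeover count.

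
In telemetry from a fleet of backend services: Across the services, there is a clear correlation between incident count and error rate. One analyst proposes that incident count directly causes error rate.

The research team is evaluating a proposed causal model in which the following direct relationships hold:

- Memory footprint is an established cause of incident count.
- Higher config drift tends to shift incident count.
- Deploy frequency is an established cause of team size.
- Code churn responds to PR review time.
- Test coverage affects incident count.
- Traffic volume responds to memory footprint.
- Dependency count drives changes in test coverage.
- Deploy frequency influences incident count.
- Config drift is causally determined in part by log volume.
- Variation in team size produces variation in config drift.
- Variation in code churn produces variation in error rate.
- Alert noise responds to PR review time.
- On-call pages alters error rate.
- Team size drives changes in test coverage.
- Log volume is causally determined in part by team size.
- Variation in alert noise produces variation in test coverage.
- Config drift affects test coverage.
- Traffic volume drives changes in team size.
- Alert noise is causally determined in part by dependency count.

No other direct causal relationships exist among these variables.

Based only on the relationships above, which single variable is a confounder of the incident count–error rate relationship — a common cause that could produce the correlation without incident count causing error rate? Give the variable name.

PR review time

PR review time has a causal path to incident count (PR review time → alert noise → test coverage → incident count) and a separate causal path to error rate (PR review time → code churn → error rate), so it is a common cause of both.
No stated relationship gives incident count a causal route to error rate, so the correlation is explained by the shared upstream cause rather than a direct effect.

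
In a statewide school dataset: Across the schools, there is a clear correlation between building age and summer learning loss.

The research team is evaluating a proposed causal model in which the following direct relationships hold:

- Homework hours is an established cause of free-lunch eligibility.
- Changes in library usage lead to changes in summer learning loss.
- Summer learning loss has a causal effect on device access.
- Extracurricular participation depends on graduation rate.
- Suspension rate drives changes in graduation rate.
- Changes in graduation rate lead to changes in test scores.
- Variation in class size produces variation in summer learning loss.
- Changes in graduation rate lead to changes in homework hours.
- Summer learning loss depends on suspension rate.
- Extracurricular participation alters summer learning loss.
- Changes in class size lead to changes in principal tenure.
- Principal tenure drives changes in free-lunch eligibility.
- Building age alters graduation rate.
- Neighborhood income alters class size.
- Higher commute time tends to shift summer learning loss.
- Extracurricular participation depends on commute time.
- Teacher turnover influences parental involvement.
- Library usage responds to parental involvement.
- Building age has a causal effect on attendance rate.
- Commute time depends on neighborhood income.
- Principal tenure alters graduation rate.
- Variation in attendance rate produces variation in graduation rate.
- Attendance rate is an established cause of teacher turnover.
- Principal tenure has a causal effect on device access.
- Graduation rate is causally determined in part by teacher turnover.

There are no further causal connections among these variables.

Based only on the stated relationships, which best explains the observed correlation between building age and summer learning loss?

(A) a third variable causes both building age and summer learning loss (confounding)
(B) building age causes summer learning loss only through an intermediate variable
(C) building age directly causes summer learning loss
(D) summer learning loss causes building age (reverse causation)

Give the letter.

Building age reaches summer learning loss through building age → graduation rate → extracurricular participation → summer learning loss — an indirect causal chain with no direct building age → summer learning loss link. No variable causes both building age and summer learning loss, so confounding is ruled out; the effect is mediated.

B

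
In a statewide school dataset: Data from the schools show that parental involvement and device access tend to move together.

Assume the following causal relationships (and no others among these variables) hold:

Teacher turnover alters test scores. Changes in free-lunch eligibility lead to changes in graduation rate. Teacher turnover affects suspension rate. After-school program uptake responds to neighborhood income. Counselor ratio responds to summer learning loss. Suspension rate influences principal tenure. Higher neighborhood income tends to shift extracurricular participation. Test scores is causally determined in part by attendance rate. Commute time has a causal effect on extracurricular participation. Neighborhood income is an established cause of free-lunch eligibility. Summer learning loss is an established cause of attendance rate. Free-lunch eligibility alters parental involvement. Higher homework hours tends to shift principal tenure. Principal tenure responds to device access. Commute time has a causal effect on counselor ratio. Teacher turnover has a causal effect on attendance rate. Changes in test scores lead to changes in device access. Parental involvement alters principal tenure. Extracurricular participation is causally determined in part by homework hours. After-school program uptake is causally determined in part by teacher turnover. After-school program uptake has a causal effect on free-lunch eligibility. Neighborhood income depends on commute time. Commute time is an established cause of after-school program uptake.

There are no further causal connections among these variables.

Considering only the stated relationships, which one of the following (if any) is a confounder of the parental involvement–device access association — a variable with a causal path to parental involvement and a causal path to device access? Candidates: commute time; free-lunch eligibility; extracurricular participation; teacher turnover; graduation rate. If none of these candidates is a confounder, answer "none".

Teacher turnover causes parental involvement (teacher turnover → after-school program uptake → free-lunch eligibility → parental involvement) and also causes device access (teacher turnover → test scores → device access); it is a common cause of both.
Each of the other candidates lacks a causal path to at least one of parental involvement and device access, so they do not confound the relationship.

teacher turnover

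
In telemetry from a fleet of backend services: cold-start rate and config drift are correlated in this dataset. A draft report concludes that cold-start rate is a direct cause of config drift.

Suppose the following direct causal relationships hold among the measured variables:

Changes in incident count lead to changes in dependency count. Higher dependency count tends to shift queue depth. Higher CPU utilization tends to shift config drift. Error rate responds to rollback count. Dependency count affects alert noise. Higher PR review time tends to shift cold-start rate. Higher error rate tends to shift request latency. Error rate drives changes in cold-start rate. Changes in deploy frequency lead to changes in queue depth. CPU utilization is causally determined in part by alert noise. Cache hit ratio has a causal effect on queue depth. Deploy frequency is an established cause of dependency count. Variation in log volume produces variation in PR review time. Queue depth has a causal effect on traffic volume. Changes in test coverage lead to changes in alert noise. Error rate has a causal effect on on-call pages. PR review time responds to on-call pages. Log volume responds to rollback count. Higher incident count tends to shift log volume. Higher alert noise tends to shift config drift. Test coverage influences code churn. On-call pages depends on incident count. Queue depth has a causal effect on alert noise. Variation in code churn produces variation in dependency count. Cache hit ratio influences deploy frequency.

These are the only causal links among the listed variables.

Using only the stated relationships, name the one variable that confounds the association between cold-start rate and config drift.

Incident count has a causal path to cold-start rate (incident count → on-call pages → PR review time → cold-start rate) and a separate causal path to config drift (incident count → dependency count → alert noise → config drift), so it is a common cause of both.
No stated relationship gives cold-start rate a causal route to config drift, so the correlation is explained by the shared upstream cause rather than a direct effect.

incident count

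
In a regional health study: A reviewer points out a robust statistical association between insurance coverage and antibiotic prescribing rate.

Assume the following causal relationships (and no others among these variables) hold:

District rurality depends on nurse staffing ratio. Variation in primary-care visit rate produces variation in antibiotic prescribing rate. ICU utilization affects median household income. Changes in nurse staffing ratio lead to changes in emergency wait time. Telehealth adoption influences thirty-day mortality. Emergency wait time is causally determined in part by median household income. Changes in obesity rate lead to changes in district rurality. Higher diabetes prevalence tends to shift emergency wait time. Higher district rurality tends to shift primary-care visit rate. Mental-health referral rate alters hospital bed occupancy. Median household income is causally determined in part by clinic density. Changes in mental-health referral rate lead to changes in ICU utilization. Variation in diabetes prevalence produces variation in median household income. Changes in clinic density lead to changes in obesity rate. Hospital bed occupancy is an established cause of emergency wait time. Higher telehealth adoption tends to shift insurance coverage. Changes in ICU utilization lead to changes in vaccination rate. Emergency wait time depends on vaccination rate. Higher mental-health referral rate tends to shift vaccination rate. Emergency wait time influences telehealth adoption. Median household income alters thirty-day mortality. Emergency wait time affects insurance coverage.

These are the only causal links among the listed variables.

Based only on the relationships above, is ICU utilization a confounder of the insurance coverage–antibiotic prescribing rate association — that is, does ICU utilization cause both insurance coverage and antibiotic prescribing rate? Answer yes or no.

ICU utilization has no stated causal path to antibiotic prescribing rate. A confounder must cause both variables, so ICU utilization does not qualify.

no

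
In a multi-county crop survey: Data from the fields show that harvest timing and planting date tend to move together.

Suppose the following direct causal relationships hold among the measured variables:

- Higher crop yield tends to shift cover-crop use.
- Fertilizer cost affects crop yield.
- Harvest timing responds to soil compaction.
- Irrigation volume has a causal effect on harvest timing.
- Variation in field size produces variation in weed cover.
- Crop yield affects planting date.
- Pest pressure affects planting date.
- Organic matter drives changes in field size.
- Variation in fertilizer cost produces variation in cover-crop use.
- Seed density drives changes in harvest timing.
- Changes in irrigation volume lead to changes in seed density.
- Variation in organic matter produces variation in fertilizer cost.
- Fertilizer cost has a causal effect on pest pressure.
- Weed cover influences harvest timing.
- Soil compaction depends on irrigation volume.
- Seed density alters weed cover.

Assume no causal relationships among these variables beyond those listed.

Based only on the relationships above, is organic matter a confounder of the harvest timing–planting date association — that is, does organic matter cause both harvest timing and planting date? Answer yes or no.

yes

Organic matter has a causal path to harvest timing (organic matter → field size → weed cover → harvest timing) and to planting date (organic matter → fertilizer cost → pest pressure → planting date), so it is a common cause of both — a confounder.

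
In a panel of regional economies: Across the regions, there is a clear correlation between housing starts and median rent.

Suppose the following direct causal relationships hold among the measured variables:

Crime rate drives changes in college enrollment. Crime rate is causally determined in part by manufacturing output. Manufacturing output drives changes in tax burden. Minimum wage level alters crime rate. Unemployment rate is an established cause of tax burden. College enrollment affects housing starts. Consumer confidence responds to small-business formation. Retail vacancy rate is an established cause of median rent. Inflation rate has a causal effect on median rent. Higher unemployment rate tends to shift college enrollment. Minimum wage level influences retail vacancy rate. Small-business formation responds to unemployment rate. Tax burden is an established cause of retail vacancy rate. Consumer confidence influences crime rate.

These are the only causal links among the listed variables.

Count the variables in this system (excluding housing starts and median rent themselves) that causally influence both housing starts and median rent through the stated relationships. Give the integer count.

3

The common causes are: manufacturing output (to housing starts via manufacturing output → crime rate → college enrollment → housing starts; to median rent via manufacturing output → tax burden → retail vacancy rate → median rent); minimum wage level (to housing starts via minimum wage level → crime rate → college enrollment → housing starts; to median rent via minimum wage level → retail vacancy rate → median rent); unemployment rate (to housing starts via unemployment rate → college enrollment → housing starts; to median rent via unemployment rate → tax burden → retail vacancy rate → median rent).
Every other variable lacks a causal path to at least one of housing starts and median rent.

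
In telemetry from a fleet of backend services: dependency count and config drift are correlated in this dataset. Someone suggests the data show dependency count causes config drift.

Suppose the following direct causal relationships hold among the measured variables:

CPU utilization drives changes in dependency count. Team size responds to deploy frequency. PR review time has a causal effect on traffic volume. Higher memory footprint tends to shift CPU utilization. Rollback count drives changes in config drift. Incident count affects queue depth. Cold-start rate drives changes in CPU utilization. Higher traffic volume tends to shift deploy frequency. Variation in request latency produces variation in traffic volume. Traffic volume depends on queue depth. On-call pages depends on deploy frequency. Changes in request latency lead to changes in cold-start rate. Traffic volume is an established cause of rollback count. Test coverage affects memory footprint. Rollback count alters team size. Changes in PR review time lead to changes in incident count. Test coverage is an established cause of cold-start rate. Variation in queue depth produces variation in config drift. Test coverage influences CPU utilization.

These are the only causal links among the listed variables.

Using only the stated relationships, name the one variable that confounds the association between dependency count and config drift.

Request latency has a causal path to dependency count (request latency → cold-start rate → CPU utilization → dependency count) and a separate causal path to config drift (request latency → traffic volume → rollback count → config drift), so it is a common cause of both.
No stated relationship gives dependency count a causal route to config drift, so the correlation is explained by the shared upstream cause rather than a direct effect.

request latency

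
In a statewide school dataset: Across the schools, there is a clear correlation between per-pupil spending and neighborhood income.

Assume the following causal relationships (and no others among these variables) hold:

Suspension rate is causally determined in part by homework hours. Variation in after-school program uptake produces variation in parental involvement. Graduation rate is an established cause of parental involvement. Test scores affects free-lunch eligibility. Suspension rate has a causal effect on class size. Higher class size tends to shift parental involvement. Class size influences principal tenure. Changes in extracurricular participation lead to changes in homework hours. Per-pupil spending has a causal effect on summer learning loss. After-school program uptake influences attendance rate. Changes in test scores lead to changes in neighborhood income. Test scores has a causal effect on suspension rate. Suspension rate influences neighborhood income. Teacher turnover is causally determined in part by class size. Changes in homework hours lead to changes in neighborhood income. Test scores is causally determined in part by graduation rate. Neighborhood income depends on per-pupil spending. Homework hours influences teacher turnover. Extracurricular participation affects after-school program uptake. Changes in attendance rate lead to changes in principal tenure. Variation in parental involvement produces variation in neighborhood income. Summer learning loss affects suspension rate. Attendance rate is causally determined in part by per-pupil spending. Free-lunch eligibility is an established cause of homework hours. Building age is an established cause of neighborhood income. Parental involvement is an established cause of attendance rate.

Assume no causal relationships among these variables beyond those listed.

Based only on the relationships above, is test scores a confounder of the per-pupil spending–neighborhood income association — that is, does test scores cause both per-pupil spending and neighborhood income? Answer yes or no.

Test scores has no stated causal path to per-pupil spending. A confounder must cause both variables, so test scores does not qualify.

no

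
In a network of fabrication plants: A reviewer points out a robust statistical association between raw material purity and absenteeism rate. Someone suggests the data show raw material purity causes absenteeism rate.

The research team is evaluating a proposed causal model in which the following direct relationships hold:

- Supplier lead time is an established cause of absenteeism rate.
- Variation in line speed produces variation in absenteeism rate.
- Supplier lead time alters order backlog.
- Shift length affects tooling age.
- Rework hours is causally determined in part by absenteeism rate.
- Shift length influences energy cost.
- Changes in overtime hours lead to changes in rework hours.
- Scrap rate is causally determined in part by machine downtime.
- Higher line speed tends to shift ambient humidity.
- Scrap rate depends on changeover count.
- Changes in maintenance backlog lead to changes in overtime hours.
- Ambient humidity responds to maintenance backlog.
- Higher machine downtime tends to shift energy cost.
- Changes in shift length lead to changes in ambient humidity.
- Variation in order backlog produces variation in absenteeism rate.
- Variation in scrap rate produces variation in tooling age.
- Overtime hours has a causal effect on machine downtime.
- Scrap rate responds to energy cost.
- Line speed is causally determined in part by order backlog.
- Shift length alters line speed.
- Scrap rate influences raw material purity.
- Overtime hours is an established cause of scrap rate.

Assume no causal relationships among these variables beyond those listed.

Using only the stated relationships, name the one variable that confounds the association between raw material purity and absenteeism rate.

shift length

Shift length has a causal path to raw material purity (shift length → energy cost → scrap rate → raw material purity) and a separate causal path to absenteeism rate (shift length → line speed → absenteeism rate), so it is a common cause of both.
No stated relationship gives raw material purity a causal route to absenteeism rate, so the correlation is explained by the shared upstream cause rather than a direct effect.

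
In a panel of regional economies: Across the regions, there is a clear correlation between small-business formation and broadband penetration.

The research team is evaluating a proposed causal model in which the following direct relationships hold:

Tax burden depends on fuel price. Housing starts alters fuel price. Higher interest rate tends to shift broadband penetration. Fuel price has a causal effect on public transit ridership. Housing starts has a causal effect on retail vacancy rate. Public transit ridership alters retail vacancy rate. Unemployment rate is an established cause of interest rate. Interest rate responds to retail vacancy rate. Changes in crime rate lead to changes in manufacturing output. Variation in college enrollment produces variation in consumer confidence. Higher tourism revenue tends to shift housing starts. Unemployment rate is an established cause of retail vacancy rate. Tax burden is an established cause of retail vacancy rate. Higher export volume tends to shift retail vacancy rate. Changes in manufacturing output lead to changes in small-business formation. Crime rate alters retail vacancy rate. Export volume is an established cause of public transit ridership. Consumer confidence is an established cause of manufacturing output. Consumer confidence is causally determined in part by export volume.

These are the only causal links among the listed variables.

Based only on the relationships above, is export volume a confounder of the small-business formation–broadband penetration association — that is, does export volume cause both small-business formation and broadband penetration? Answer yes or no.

yes

Export volume has a causal path to small-business formation (export volume → consumer confidence → manufacturing output → small-business formation) and to broadband penetration (export volume → retail vacancy rate → interest rate → broadband penetration), so it is a common cause of both — a confounder.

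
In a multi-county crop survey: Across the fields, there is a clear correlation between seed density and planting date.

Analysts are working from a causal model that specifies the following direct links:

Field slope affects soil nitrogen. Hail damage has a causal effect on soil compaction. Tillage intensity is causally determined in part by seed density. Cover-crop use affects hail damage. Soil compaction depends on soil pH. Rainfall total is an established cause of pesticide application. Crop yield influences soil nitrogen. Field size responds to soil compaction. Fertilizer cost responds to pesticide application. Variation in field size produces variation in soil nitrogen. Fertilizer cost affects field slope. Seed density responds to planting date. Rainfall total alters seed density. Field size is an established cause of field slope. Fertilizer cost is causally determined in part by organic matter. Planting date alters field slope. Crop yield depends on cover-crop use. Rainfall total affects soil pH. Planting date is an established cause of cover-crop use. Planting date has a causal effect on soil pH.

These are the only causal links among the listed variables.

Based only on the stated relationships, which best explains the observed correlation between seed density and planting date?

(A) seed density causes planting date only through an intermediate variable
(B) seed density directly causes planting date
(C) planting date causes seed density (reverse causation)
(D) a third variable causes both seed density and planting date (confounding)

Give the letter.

C

The stated link runs planting date → seed density; seed density has no causal path to planting date. No variable causes both, so confounding is ruled out. The correlation reflects reverse causation.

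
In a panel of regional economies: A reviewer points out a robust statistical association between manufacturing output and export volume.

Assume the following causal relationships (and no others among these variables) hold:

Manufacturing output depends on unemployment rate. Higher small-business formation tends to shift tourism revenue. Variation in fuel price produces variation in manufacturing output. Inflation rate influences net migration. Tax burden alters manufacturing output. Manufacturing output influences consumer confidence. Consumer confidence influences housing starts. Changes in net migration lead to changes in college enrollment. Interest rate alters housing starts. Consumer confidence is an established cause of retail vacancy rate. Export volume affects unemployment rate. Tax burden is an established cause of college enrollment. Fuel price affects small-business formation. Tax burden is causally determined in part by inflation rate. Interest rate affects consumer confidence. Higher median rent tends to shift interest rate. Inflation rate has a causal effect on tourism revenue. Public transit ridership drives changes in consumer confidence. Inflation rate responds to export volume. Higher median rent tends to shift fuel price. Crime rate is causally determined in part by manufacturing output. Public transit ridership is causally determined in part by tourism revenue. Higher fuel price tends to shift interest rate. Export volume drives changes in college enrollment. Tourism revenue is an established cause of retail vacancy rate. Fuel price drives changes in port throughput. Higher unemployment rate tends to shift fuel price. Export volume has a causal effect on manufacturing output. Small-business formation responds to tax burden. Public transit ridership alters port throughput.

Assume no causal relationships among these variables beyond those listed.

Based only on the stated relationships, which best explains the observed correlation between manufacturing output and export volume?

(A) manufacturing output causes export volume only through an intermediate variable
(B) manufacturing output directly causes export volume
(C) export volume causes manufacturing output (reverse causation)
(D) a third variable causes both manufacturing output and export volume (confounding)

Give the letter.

The stated link runs export volume → manufacturing output; manufacturing output has no causal path to export volume. No variable causes both, so confounding is ruled out. The correlation reflects reverse causation.

C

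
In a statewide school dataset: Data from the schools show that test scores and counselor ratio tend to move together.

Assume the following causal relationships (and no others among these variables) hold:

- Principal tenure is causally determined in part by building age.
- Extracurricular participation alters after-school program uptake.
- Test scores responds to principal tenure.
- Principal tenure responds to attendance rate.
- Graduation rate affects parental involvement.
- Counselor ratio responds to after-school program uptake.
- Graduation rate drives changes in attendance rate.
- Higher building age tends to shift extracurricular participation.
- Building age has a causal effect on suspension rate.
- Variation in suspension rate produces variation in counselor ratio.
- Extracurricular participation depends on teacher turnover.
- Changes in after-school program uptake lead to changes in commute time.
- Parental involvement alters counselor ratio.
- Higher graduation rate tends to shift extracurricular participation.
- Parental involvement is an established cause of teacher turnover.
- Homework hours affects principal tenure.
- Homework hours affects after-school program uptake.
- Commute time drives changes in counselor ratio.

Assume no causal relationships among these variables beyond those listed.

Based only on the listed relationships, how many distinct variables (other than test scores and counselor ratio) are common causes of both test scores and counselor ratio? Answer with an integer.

3

The common causes are: building age (to test scores via building age → principal tenure → test scores; to counselor ratio via building age → suspension rate → counselor ratio); graduation rate (to test scores via graduation rate → attendance rate → principal tenure → test scores; to counselor ratio via graduation rate → parental involvement → counselor ratio); homework hours (to test scores via homework hours → principal tenure → test scores; to counselor ratio via homework hours → after-school program uptake → counselor ratio).
Every other variable lacks a causal path to at least one of test scores and counselor ratio.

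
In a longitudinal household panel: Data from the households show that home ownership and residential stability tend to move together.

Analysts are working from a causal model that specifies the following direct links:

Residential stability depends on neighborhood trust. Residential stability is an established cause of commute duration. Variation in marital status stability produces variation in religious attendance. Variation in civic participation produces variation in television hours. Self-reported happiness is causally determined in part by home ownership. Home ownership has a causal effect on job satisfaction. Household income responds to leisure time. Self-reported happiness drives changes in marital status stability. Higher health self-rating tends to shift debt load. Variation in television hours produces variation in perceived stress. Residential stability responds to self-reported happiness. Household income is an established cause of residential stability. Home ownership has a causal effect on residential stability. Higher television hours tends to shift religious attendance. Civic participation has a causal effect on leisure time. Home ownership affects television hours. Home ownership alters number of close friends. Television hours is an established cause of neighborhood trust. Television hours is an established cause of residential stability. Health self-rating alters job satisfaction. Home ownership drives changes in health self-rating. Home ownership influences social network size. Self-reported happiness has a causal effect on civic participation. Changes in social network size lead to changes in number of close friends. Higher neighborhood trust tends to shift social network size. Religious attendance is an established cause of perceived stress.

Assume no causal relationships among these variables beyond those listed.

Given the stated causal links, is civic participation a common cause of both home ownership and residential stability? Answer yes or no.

Civic participation has no stated causal path to home ownership. A confounder must cause both variables, so civic participation does not qualify.

no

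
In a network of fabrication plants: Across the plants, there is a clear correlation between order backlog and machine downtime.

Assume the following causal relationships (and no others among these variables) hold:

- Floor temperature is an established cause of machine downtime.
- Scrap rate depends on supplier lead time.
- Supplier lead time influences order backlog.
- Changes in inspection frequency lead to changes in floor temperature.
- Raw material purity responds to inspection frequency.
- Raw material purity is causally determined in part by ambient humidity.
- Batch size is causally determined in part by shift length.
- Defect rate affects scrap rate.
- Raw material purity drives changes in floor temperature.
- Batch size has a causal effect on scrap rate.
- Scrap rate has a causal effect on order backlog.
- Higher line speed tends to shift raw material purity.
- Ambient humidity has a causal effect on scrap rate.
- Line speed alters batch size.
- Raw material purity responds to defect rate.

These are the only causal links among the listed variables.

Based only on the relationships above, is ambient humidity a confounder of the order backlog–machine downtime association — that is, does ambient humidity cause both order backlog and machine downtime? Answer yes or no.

yes

Ambient humidity has a causal path to order backlog (ambient humidity → scrap rate → order backlog) and to machine downtime (ambient humidity → raw material purity → floor temperature → machine downtime), so it is a common cause of both — a confounder.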